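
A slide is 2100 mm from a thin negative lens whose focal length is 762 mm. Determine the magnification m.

m = +0.266

For a negative lens, f = -762 mm.
1/d_i = 1/f − 1/d_o = 1/(-762.0) − 1/(2100) = -0.001789, so d_i = -559.1 mm.
m = −d_i/d_o = −(-559.1)/(2100) = +0.266.
The image is virtual, upright and reduced, on the same side as the object.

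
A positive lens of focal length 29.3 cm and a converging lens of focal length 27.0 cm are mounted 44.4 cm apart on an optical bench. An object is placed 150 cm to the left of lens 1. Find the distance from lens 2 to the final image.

Lens 1: 1/d_i1 = 1/f₁ − 1/d_o1 = 1/(29.3) − 1/(150) = 0.02746, so d_i1 = 36.41 cm.
The intermediate image is 36.41 cm to the right of lens 1, which is 44.4 − (36.41) = 7.990 cm to the left of lens 2, so d_o2 = +7.990 cm.
Lens 2: 1/d_i2 = 1/f₂ − 1/d_o2 = 1/(27.0) − 1/(7.990) = -0.08812, so d_i2 = -11.3 cm.
The final image is virtual, 11.3 cm to the left of lens 2 (overall magnification ≈ -0.34).

11.3 cm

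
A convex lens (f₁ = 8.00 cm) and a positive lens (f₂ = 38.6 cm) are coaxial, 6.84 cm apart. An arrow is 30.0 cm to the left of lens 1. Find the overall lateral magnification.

Lens 1: 1/d_i1 = 1/(8.00) − 1/(30.0) = 0.09167, so d_i1 = 10.91 cm; m₁ = −d_i1/d_o1 = -0.3637.
d_o2 = 6.84 − (10.91) = -4.070 cm (virtual object).
Lens 2: 1/d_i2 = 1/(38.6) − 1/(-4.070) = 0.2716, so d_i2 = 3.682 cm; m₂ = −d_i2/d_o2 = +0.9046.
m = m₁·m₂ = (-0.3637)(+0.9046) = -0.329.

m = -0.329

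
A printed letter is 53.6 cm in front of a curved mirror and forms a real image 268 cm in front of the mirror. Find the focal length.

Real image ⇒ d_i = +268 cm.
1/f = 1/d_o + 1/d_i = 1/(53.6) + 1/(268) = 0.02239, so f = 44.7 cm.
Since f is positive, the curved mirror is concave.

f = 44.7 cm (concave)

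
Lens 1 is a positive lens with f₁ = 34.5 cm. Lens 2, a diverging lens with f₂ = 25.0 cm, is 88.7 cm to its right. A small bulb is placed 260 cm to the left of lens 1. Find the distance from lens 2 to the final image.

Lens 1: 1/d_i1 = 1/f₁ − 1/d_o1 = 1/(34.5) − 1/(260) = 0.02514, so d_i1 = 39.78 cm.
The intermediate image is 39.78 cm to the right of lens 1, which is 88.7 − (39.78) = 48.92 cm to the left of lens 2, so d_o2 = +48.92 cm.
Lens 2 is diverging, so f₂ = −25.0 cm.
Lens 2: 1/d_i2 = 1/f₂ − 1/d_o2 = 1/(-25.0) − 1/(48.92) = -0.06044, so d_i2 = -16.5 cm.
The final image is virtual, 16.5 cm to the left of lens 2 (overall magnification ≈ -0.052).

16.5 cm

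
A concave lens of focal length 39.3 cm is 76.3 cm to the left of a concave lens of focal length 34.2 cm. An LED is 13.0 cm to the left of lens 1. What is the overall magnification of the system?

m = +0.214

f₁ = −39.3 cm (diverging).
Lens 1: 1/d_i1 = 1/(-39.3) − 1/(13.0) = -0.1024, so d_i1 = -9.769 cm; m₁ = −d_i1/d_o1 = +0.7515.
d_o2 = 76.3 − (-9.769) = 86.07 cm.
f₂ = −34.2 cm (diverging).
Lens 2: 1/d_i2 = 1/(-34.2) − 1/(86.07) = -0.04086, so d_i2 = -24.47 cm; m₂ = −d_i2/d_o2 = +0.2844.
m = m₁·m₂ = (+0.7515)(+0.2844) = +0.214.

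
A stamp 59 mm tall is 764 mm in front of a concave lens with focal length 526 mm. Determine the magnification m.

m = +0.408

For a concave lens, f = -526 mm.
1/d_i = 1/f − 1/d_o = 1/(-526.0) − 1/(764) = -0.003210, so d_i = -311.5 mm.
m = −d_i/d_o = −(-311.5)/(764) = +0.408.
The image is virtual, upright and reduced, on the same side as the object.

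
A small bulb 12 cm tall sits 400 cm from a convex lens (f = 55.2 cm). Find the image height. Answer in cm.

1.92 cm

1/d_i = 1/f − 1/d_o = 1/(55.20) − 1/(400) = 0.01562, so d_i = 64.04 cm.
m = −d_i/d_o = -0.1601.
|h_i| = |m|·h_o = 0.1601 × 12 = 1.92 cm. The image is real, inverted and reduced, on the far side of the lens.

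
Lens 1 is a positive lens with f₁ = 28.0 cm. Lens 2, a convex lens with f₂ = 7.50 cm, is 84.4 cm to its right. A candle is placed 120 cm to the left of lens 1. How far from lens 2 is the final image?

8.89 cm

Lens 1: 1/d_i1 = 1/f₁ − 1/d_o1 = 1/(28.0) − 1/(120) = 0.02738, so d_i1 = 36.52 cm.
The intermediate image is 36.52 cm to the right of lens 1, which is 84.4 − (36.52) = 47.88 cm to the left of lens 2, so d_o2 = +47.88 cm.
Lens 2: 1/d_i2 = 1/f₂ − 1/d_o2 = 1/(7.50) − 1/(47.88) = 0.1124, so d_i2 = 8.89 cm.
The final image is real, 8.89 cm to the right of lens 2 (overall magnification ≈ 0.057).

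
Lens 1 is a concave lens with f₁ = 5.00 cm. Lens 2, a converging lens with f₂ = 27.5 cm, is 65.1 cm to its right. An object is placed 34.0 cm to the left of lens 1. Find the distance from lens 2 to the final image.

45.5 cm

Lens 1 is diverging, so f₁ = −5.00 cm.
Lens 1: 1/d_i1 = 1/f₁ − 1/d_o1 = 1/(-5.00) − 1/(34.0) = -0.2294, so d_i1 = -4.359 cm.
The intermediate image is 4.359 cm to the left of lens 1 (virtual), which is 65.1 − (-4.359) = 69.46 cm to the left of lens 2, so d_o2 = +69.46 cm.
Lens 2: 1/d_i2 = 1/f₂ − 1/d_o2 = 1/(27.5) − 1/(69.46) = 0.02197, so d_i2 = 45.5 cm.
The final image is real, 45.5 cm to the right of lens 2 (overall magnification ≈ -0.084).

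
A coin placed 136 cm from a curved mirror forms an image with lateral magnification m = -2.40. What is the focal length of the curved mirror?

m = −d_i/d_o ⇒ d_i = −m·d_o = −(-2.40)·(136) = 326.4 cm.
1/f = 1/d_o + 1/d_i = 1/(136) + 1/(326.4) = 0.01042, so f = 96.0 cm.
Since f is positive, the curved mirror is concave.

f = 96.0 cm (concave)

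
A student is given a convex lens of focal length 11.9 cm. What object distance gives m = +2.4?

6.94 cm

m = −d_i/d_o ⇒ d_i = −m·d_o.
1/f = 1/d_o + 1/d_i = 1/d_o − 1/(m·d_o) = (1 − 1/m)/d_o, so d_o = f(1 − 1/m) = (11.90)(1 − 1/(+2.4)) = 6.94 cm.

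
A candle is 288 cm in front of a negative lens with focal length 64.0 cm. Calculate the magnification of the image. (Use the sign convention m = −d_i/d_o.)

m = +0.182

For a negative lens, f = -64.0 cm.
1/d_i = 1/f − 1/d_o = 1/(-64.00) − 1/(288) = -0.01910, so d_i = -52.36 cm.
m = −d_i/d_o = −(-52.36)/(288) = +0.182.
The image is virtual, upright and reduced, on the same side as the object.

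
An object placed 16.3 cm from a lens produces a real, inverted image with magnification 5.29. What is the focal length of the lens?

f = 13.7 cm (converging)

m = −d_i/d_o ⇒ d_i = −m·d_o = −(-5.29)·(16.3) = 86.23 cm.
1/f = 1/d_o + 1/d_i = 1/(16.3) + 1/(86.23) = 0.07295, so f = 13.7 cm.
Since f is positive, the lens is converging.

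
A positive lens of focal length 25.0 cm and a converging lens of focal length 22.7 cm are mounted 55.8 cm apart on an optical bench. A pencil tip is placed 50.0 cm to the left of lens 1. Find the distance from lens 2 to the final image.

Lens 1: 1/d_i1 = 1/f₁ − 1/d_o1 = 1/(25.0) − 1/(50.0) = 0.02000, so d_i1 = 50.00 cm.
The intermediate image is 50.00 cm to the right of lens 1, which is 55.8 − (50.00) = 5.800 cm to the left of lens 2, so d_o2 = +5.800 cm.
Lens 2: 1/d_i2 = 1/f₂ − 1/d_o2 = 1/(22.7) − 1/(5.800) = -0.1284, so d_i2 = -7.79 cm.
The final image is virtual, 7.79 cm to the left of lens 2 (overall magnification ≈ -1.3).

7.79 cm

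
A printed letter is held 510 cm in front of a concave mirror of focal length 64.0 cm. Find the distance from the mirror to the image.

Mirror equation: 1/q = 1/f − 1/p = 1/(64.00) − 1/(510) = 0.01562 − 0.001961 = 0.01366, so q = 73.2 cm.
The image is real, inverted and reduced, in front of the mirror.

73.2 cm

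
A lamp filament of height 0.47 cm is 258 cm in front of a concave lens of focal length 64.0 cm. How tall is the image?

0.0934 cm

For a concave lens, f = -64.0 cm.
1/d_i = 1/f − 1/d_o = 1/(-64.00) − 1/(258) = -0.01950, so d_i = -51.28 cm.
m = −d_i/d_o = +0.1988.
|h_i| = |m|·h_o = 0.1988 × 0.47 = 0.0934 cm. The image is virtual, upright and reduced, on the same side as the object.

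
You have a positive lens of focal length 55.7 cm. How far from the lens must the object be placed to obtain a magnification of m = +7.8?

m = −d_i/d_o ⇒ d_i = −m·d_o.
1/f = 1/d_o + 1/d_i = 1/d_o − 1/(m·d_o) = (1 − 1/m)/d_o, so d_o = f(1 − 1/m) = (55.70)(1 − 1/(+7.8)) = 48.6 cm.

48.6 cm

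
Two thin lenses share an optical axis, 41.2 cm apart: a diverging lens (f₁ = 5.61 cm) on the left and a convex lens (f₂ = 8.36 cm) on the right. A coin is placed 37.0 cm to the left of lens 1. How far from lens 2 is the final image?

Lens 1 is diverging, so f₁ = −5.61 cm.
Lens 1: 1/d_i1 = 1/f₁ − 1/d_o1 = 1/(-5.61) − 1/(37.0) = -0.2053, so d_i1 = -4.871 cm.
The intermediate image is 4.871 cm to the left of lens 1 (virtual), which is 41.2 − (-4.871) = 46.07 cm to the left of lens 2, so d_o2 = +46.07 cm.
Lens 2: 1/d_i2 = 1/f₂ − 1/d_o2 = 1/(8.36) − 1/(46.07) = 0.09791, so d_i2 = 10.2 cm.
The final image is real, 10.2 cm to the right of lens 2 (overall magnification ≈ -0.029).

10.2 cm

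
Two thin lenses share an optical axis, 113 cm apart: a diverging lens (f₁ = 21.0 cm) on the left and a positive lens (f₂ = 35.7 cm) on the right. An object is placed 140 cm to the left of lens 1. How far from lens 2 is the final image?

49.0 cm

Lens 1 is diverging, so f₁ = −21.0 cm.
Lens 1: 1/d_i1 = 1/f₁ − 1/d_o1 = 1/(-21.0) − 1/(140) = -0.05476, so d_i1 = -18.26 cm.
The intermediate image is 18.26 cm to the left of lens 1 (virtual), which is 113 − (-18.26) = 131.3 cm to the left of lens 2, so d_o2 = +131.3 cm.
Lens 2: 1/d_i2 = 1/f₂ − 1/d_o2 = 1/(35.7) − 1/(131.3) = 0.02040, so d_i2 = 49.0 cm.
The final image is real, 49.0 cm to the right of lens 2 (overall magnification ≈ -0.049).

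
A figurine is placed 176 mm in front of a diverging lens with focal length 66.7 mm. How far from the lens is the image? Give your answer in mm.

48.4 mm

For a diverging lens, f = -66.7 mm.
Thin-lens equation: 1/s_i = 1/f − 1/s_o = 1/(-66.70) − 1/(176) = -0.01499 − 0.005682 = -0.02067, so s_i = -48.4 mm.
The image is virtual, upright and reduced, on the same side as the object.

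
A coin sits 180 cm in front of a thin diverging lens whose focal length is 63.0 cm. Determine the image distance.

For a diverging lens, f = -63.0 cm.
Thin-lens equation: 1/s_i = 1/f − 1/s_o = 1/(-63.00) − 1/(180) = -0.01587 − 0.005556 = -0.02143, so s_i = -46.7 cm.
The image is virtual, upright and reduced, on the same side as the object.

46.7 cm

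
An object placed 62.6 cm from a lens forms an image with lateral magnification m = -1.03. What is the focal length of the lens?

f = 31.8 cm (converging)

m = −d_i/d_o ⇒ d_i = −m·d_o = −(-1.03)·(62.6) = 64.48 cm.
1/f = 1/d_o + 1/d_i = 1/(62.6) + 1/(64.48) = 0.03148, so f = 31.8 cm.
Since f is positive, the lens is converging.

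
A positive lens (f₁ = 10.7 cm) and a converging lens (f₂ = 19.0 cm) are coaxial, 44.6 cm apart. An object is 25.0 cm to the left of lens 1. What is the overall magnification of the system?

Lens 1: 1/d_i1 = 1/(10.7) − 1/(25.0) = 0.05346, so d_i1 = 18.71 cm; m₁ = −d_i1/d_o1 = -0.7484.
d_o2 = 44.6 − (18.71) = 25.89 cm.
Lens 2: 1/d_i2 = 1/(19.0) − 1/(25.89) = 0.01401, so d_i2 = 71.39 cm; m₂ = −d_i2/d_o2 = -2.758.
m = m₁·m₂ = (-0.7484)(-2.758) = +2.06.

m = +2.06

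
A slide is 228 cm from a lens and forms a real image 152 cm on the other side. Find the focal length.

Real image ⇒ d_i = +152 cm.
1/f = 1/d_o + 1/d_i = 1/(228) + 1/(152) = 0.01096, so f = 91.2 cm.
Since f is positive, the lens is converging.

f = 91.2 cm (converging)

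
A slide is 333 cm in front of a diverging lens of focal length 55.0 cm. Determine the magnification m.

For a diverging lens, f = -55.0 cm.
1/d_i = 1/f − 1/d_o = 1/(-55.00) − 1/(333) = -0.02118, so d_i = -47.20 cm.
m = −d_i/d_o = −(-47.20)/(333) = +0.142.
The image is virtual, upright and reduced, on the same side as the object.

m = +0.142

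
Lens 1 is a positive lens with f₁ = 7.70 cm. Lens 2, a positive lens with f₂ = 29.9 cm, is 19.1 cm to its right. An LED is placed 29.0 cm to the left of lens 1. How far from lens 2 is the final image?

Lens 1: 1/d_i1 = 1/f₁ − 1/d_o1 = 1/(7.70) − 1/(29.0) = 0.09539, so d_i1 = 10.48 cm.
The intermediate image is 10.48 cm to the right of lens 1, which is 19.1 − (10.48) = 8.620 cm to the left of lens 2, so d_o2 = +8.620 cm.
Lens 2: 1/d_i2 = 1/f₂ − 1/d_o2 = 1/(29.9) − 1/(8.620) = -0.08256, so d_i2 = -12.1 cm.
The final image is virtual, 12.1 cm to the left of lens 2 (overall magnification ≈ -0.51).

12.1 cm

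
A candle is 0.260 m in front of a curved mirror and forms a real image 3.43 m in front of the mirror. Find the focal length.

f = 0.242 m (concave)

Real image ⇒ d_i = +3.43 m.
1/f = 1/d_o + 1/d_i = 1/(0.260) + 1/(3.43) = 4.138, so f = 0.242 m.
Since f is positive, the curved mirror is concave.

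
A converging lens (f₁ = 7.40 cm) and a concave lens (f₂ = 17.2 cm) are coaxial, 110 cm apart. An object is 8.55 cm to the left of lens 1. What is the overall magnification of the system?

m = -1.53

Lens 1: 1/d_i1 = 1/(7.40) − 1/(8.55) = 0.01818, so d_i1 = 55.02 cm; m₁ = −d_i1/d_o1 = -6.435.
d_o2 = 110 − (55.02) = 54.98 cm.
f₂ = −17.2 cm (diverging).
Lens 2: 1/d_i2 = 1/(-17.2) − 1/(54.98) = -0.07633, so d_i2 = -13.10 cm; m₂ = −d_i2/d_o2 = +0.2383.
m = m₁·m₂ = (-6.435)(+0.2383) = -1.53.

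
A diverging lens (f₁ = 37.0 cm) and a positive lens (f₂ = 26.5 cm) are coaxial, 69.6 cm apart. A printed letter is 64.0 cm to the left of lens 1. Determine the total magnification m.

m = -0.146

f₁ = −37.0 cm (diverging).
Lens 1: 1/d_i1 = 1/(-37.0) − 1/(64.0) = -0.04265, so d_i1 = -23.45 cm; m₁ = −d_i1/d_o1 = +0.3664.
d_o2 = 69.6 − (-23.45) = 93.05 cm.
Lens 2: 1/d_i2 = 1/(26.5) − 1/(93.05) = 0.02699, so d_i2 = 37.05 cm; m₂ = −d_i2/d_o2 = -0.3982.
m = m₁·m₂ = (+0.3664)(-0.3982) = -0.146.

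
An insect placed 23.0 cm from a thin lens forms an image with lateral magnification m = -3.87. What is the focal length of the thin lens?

m = −d_i/d_o ⇒ d_i = −m·d_o = −(-3.87)·(23.0) = 89.01 cm.
1/f = 1/d_o + 1/d_i = 1/(23.0) + 1/(89.01) = 0.05471, so f = 18.3 cm.
Since f is positive, the thin lens is converging.

f = 18.3 cm (converging)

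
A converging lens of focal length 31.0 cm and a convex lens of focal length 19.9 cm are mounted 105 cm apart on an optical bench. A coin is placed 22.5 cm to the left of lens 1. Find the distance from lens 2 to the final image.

Lens 1: 1/d_i1 = 1/f₁ − 1/d_o1 = 1/(31.0) − 1/(22.5) = -0.01219, so d_i1 = -82.06 cm.
The intermediate image is 82.06 cm to the left of lens 1 (virtual), which is 105 − (-82.06) = 187.1 cm to the left of lens 2, so d_o2 = +187.1 cm.
Lens 2: 1/d_i2 = 1/f₂ − 1/d_o2 = 1/(19.9) − 1/(187.1) = 0.04491, so d_i2 = 22.3 cm.
The final image is real, 22.3 cm to the right of lens 2 (overall magnification ≈ -0.43).

22.3 cm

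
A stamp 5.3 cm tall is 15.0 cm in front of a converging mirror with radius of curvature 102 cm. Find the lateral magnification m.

m = +1.42

f = R/2 = 102/2 = 51.00 cm.
1/d_i = 1/f − 1/d_o = 1/(51.00) − 1/(15.0) = -0.04706, so d_i = -21.25 cm.
m = −d_i/d_o = −(-21.25)/(15.0) = +1.42.
The image is virtual, upright and enlarged, behind the mirror.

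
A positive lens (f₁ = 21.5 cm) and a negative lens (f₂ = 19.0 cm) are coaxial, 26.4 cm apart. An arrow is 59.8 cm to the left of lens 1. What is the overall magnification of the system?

Lens 1: 1/d_i1 = 1/(21.5) − 1/(59.8) = 0.02979, so d_i1 = 33.57 cm; m₁ = −d_i1/d_o1 = -0.5614.
d_o2 = 26.4 − (33.57) = -7.170 cm (virtual object).
f₂ = −19.0 cm (diverging).
Lens 2: 1/d_i2 = 1/(-19.0) − 1/(-7.170) = 0.08684, so d_i2 = 11.52 cm; m₂ = −d_i2/d_o2 = +1.606.
m = m₁·m₂ = (-0.5614)(+1.606) = -0.902.

m = -0.902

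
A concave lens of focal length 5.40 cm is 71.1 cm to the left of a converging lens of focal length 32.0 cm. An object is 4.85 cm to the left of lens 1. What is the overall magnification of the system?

f₁ = −5.40 cm (diverging).
Lens 1: 1/d_i1 = 1/(-5.40) − 1/(4.85) = -0.3914, so d_i1 = -2.555 cm; m₁ = −d_i1/d_o1 = +0.5268.
d_o2 = 71.1 − (-2.555) = 73.66 cm.
Lens 2: 1/d_i2 = 1/(32.0) − 1/(73.66) = 0.01767, so d_i2 = 56.58 cm; m₂ = −d_i2/d_o2 = -0.7681.
m = m₁·m₂ = (+0.5268)(-0.7681) = -0.405.

m = -0.405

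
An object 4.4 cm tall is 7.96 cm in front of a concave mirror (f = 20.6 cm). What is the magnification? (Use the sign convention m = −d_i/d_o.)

m = +1.63

1/d_i = 1/f − 1/d_o = 1/(20.60) − 1/(7.96) = -0.07708, so d_i = -12.97 cm.
m = −d_i/d_o = −(-12.97)/(7.96) = +1.63.
The image is virtual, upright and enlarged, behind the mirror.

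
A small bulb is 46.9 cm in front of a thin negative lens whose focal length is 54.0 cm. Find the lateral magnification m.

For a negative lens, f = -54.0 cm.
1/d_i = 1/f − 1/d_o = 1/(-54.00) − 1/(46.9) = -0.03984, so d_i = -25.10 cm.
m = −d_i/d_o = −(-25.10)/(46.9) = +0.535.
The image is virtual, upright and reduced, on the same side as the object.

m = +0.535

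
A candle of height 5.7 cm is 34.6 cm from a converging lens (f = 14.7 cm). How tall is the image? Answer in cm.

1/d_i = 1/f − 1/d_o = 1/(14.70) − 1/(34.6) = 0.03913, so d_i = 25.56 cm.
m = −d_i/d_o = -0.7387.
|h_i| = |m|·h_o = 0.7387 × 5.7 = 4.21 cm. The image is real, inverted and reduced, on the far side of the lens.

4.21 cm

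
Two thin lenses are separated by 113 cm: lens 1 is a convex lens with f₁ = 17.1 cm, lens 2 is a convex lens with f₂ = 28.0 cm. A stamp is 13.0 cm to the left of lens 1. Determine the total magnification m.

Lens 1: 1/d_i1 = 1/(17.1) − 1/(13.0) = -0.01844, so d_i1 = -54.22 cm; m₁ = −d_i1/d_o1 = +4.171.
d_o2 = 113 − (-54.22) = 167.2 cm.
Lens 2: 1/d_i2 = 1/(28.0) − 1/(167.2) = 0.02973, so d_i2 = 33.63 cm; m₂ = −d_i2/d_o2 = -0.2011.
m = m₁·m₂ = (+4.171)(-0.2011) = -0.839.

m = -0.839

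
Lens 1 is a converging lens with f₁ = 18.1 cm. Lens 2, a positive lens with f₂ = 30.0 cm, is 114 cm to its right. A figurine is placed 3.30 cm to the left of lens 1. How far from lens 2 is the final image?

Lens 1: 1/d_i1 = 1/f₁ − 1/d_o1 = 1/(18.1) − 1/(3.30) = -0.2478, so d_i1 = -4.036 cm.
The intermediate image is 4.036 cm to the left of lens 1 (virtual), which is 114 − (-4.036) = 118.0 cm to the left of lens 2, so d_o2 = +118.0 cm.
Lens 2: 1/d_i2 = 1/f₂ − 1/d_o2 = 1/(30.0) − 1/(118.0) = 0.02486, so d_i2 = 40.2 cm.
The final image is real, 40.2 cm to the right of lens 2 (overall magnification ≈ -0.42).

40.2 cm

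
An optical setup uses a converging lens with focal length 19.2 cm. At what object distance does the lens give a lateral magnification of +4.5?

14.9 cm

m = −d_i/d_o ⇒ d_i = −m·d_o.
1/f = 1/d_o + 1/d_i = 1/d_o − 1/(m·d_o) = (1 − 1/m)/d_o, so d_o = f(1 − 1/m) = (19.20)(1 − 1/(+4.5)) = 14.9 cm.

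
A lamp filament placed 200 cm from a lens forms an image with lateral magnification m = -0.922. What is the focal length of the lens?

f = 95.9 cm (converging)

m = −d_i/d_o ⇒ d_i = −m·d_o = −(-0.922)·(200) = 184.4 cm.
1/f = 1/d_o + 1/d_i = 1/(200) + 1/(184.4) = 0.01042, so f = 95.9 cm.
Since f is positive, the lens is converging.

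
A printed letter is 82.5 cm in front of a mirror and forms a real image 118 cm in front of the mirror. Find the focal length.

Real image ⇒ d_i = +118 cm.
1/f = 1/d_o + 1/d_i = 1/(82.5) + 1/(118) = 0.02060, so f = 48.6 cm.
Since f is positive, the mirror is concave.

f = 48.6 cm (concave)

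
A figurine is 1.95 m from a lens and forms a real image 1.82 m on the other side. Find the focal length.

Real image ⇒ d_i = +1.82 m.
1/f = 1/d_o + 1/d_i = 1/(1.95) + 1/(1.82) = 1.062, so f = 0.941 m.
Since f is positive, the lens is converging.

f = 0.941 m (converging)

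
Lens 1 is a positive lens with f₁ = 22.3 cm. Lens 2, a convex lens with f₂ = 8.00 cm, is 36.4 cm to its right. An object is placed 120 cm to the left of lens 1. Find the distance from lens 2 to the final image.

71.4 cm

Lens 1: 1/d_i1 = 1/f₁ − 1/d_o1 = 1/(22.3) − 1/(120) = 0.03651, so d_i1 = 27.39 cm.
The intermediate image is 27.39 cm to the right of lens 1, which is 36.4 − (27.39) = 9.010 cm to the left of lens 2, so d_o2 = +9.010 cm.
Lens 2: 1/d_i2 = 1/f₂ − 1/d_o2 = 1/(8.00) − 1/(9.010) = 0.01401, so d_i2 = 71.4 cm.
The final image is real, 71.4 cm to the right of lens 2 (overall magnification ≈ 1.8).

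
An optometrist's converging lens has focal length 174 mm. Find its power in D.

P = +5.75 D

f = 17.4 cm = 0.174 m.
P = 1/f = 1/(0.174 m) = +5.75 D.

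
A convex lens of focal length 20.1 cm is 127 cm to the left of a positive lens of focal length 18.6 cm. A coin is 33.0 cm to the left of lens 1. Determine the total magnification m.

Lens 1: 1/d_i1 = 1/(20.1) − 1/(33.0) = 0.01945, so d_i1 = 51.42 cm; m₁ = −d_i1/d_o1 = -1.558.
d_o2 = 127 − (51.42) = 75.58 cm.
Lens 2: 1/d_i2 = 1/(18.6) − 1/(75.58) = 0.04053, so d_i2 = 24.67 cm; m₂ = −d_i2/d_o2 = -0.3264.
m = m₁·m₂ = (-1.558)(-0.3264) = +0.509.

m = +0.509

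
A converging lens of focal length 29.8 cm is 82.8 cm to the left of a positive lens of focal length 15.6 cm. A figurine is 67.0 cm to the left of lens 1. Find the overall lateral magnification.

m = +0.924

Lens 1: 1/d_i1 = 1/(29.8) − 1/(67.0) = 0.01863, so d_i1 = 53.67 cm; m₁ = −d_i1/d_o1 = -0.8010.
d_o2 = 82.8 − (53.67) = 29.13 cm.
Lens 2: 1/d_i2 = 1/(15.6) − 1/(29.13) = 0.02977, so d_i2 = 33.59 cm; m₂ = −d_i2/d_o2 = -1.153.
m = m₁·m₂ = (-0.8010)(-1.153) = +0.924.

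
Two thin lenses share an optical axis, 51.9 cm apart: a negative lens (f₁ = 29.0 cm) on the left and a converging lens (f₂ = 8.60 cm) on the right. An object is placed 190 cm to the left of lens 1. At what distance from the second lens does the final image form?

Lens 1 is diverging, so f₁ = −29.0 cm.
Lens 1: 1/d_i1 = 1/f₁ − 1/d_o1 = 1/(-29.0) − 1/(190) = -0.03975, so d_i1 = -25.16 cm.
The intermediate image is 25.16 cm to the left of lens 1 (virtual), which is 51.9 − (-25.16) = 77.06 cm to the left of lens 2, so d_o2 = +77.06 cm.
Lens 2: 1/d_i2 = 1/f₂ − 1/d_o2 = 1/(8.60) − 1/(77.06) = 0.1033, so d_i2 = 9.68 cm.
The final image is real, 9.68 cm to the right of lens 2 (overall magnification ≈ -0.017).

9.68 cm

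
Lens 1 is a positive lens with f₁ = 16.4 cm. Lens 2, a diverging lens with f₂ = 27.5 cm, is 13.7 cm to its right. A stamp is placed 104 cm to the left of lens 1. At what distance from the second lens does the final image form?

Lens 1: 1/d_i1 = 1/f₁ − 1/d_o1 = 1/(16.4) − 1/(104) = 0.05136, so d_i1 = 19.47 cm.
The intermediate image is 19.47 cm to the right of lens 1, which lies 5.770 cm to the right of lens 2 — a virtual object — so d_o2 = −5.770 cm.
Lens 2 is diverging, so f₂ = −27.5 cm.
Lens 2: 1/d_i2 = 1/f₂ − 1/d_o2 = 1/(-27.5) − 1/(-5.770) = 0.1369, so d_i2 = 7.30 cm.
The final image is real, 7.30 cm to the right of lens 2 (overall magnification ≈ -0.24).

7.30 cm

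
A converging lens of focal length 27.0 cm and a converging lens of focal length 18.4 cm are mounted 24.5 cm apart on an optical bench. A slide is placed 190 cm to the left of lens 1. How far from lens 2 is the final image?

5.06 cm

Lens 1: 1/d_i1 = 1/f₁ − 1/d_o1 = 1/(27.0) − 1/(190) = 0.03177, so d_i1 = 31.47 cm.
The intermediate image is 31.47 cm to the right of lens 1, which lies 6.970 cm to the right of lens 2 — a virtual object — so d_o2 = −6.970 cm.
Lens 2: 1/d_i2 = 1/f₂ − 1/d_o2 = 1/(18.4) − 1/(-6.970) = 0.1978, so d_i2 = 5.06 cm.
The final image is real, 5.06 cm to the right of lens 2 (overall magnification ≈ -0.12).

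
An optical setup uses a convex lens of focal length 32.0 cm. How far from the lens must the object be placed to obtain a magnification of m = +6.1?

26.8 cm

m = −d_i/d_o ⇒ d_i = −m·d_o.
1/f = 1/d_o + 1/d_i = 1/d_o − 1/(m·d_o) = (1 − 1/m)/d_o, so d_o = f(1 − 1/m) = (32.00)(1 − 1/(+6.1)) = 26.8 cm.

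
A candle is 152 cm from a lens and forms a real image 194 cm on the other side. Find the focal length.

f = 85.2 cm (converging)

Real image ⇒ d_i = +194 cm.
1/f = 1/d_o + 1/d_i = 1/(152) + 1/(194) = 0.01173, so f = 85.2 cm.
Since f is positive, the lens is converging.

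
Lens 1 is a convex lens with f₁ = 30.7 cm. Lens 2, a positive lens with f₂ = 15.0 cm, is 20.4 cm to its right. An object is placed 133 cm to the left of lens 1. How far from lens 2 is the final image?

8.48 cm

Lens 1: 1/d_i1 = 1/f₁ − 1/d_o1 = 1/(30.7) − 1/(133) = 0.02505, so d_i1 = 39.91 cm.
The intermediate image is 39.91 cm to the right of lens 1, which lies 19.51 cm to the right of lens 2 — a virtual object — so d_o2 = −19.51 cm.
Lens 2: 1/d_i2 = 1/f₂ − 1/d_o2 = 1/(15.0) − 1/(-19.51) = 0.1179, so d_i2 = 8.48 cm.
The final image is real, 8.48 cm to the right of lens 2 (overall magnification ≈ -0.13).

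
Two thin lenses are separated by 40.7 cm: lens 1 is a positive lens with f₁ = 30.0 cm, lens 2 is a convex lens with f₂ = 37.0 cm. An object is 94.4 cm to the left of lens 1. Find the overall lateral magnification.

Lens 1: 1/d_i1 = 1/(30.0) − 1/(94.4) = 0.02274, so d_i1 = 43.98 cm; m₁ = −d_i1/d_o1 = -0.4659.
d_o2 = 40.7 − (43.98) = -3.280 cm (virtual object).
Lens 2: 1/d_i2 = 1/(37.0) − 1/(-3.280) = 0.3319, so d_i2 = 3.013 cm; m₂ = −d_i2/d_o2 = +0.9186.
m = m₁·m₂ = (-0.4659)(+0.9186) = -0.428.

m = -0.428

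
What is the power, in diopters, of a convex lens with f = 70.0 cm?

f = 70.0 cm = 0.700 m.
P = 1/f = 1/(0.700 m) = +1.43 D.

P = +1.43 D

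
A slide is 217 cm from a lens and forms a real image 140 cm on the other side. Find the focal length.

Real image ⇒ d_i = +140 cm.
1/f = 1/d_o + 1/d_i = 1/(217) + 1/(140) = 0.01175, so f = 85.1 cm.
Since f is positive, the lens is converging.

f = 85.1 cm (converging)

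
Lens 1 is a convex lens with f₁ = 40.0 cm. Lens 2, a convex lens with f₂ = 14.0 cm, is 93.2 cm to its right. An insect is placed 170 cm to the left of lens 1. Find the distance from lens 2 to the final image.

21.3 cm

Lens 1: 1/d_i1 = 1/f₁ − 1/d_o1 = 1/(40.0) − 1/(170) = 0.01912, so d_i1 = 52.31 cm.
The intermediate image is 52.31 cm to the right of lens 1, which is 93.2 − (52.31) = 40.89 cm to the left of lens 2, so d_o2 = +40.89 cm.
Lens 2: 1/d_i2 = 1/f₂ − 1/d_o2 = 1/(14.0) − 1/(40.89) = 0.04697, so d_i2 = 21.3 cm.
The final image is real, 21.3 cm to the right of lens 2 (overall magnification ≈ 0.16).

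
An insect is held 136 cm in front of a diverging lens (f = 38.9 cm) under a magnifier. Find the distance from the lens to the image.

For a diverging lens, f = -38.9 cm.
Thin-lens equation: 1/v = 1/f − 1/u = 1/(-38.90) − 1/(136) = -0.02571 − 0.007353 = -0.03306, so v = -30.2 cm.
The image is virtual, upright and reduced, on the same side as the object.

30.2 cm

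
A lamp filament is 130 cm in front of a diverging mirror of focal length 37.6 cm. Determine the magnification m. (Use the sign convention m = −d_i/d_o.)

For a diverging mirror, f = -37.6 cm.
1/d_i = 1/f − 1/d_o = 1/(-37.60) − 1/(130) = -0.03429, so d_i = -29.16 cm.
m = −d_i/d_o = −(-29.16)/(130) = +0.224.
The image is virtual, upright and reduced, behind the mirror.

m = +0.224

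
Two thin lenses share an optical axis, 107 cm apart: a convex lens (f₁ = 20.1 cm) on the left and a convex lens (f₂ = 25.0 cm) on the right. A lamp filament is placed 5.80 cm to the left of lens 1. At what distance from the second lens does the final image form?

31.9 cm

Lens 1: 1/d_i1 = 1/f₁ − 1/d_o1 = 1/(20.1) − 1/(5.80) = -0.1227, so d_i1 = -8.152 cm.
The intermediate image is 8.152 cm to the left of lens 1 (virtual), which is 107 − (-8.152) = 115.2 cm to the left of lens 2, so d_o2 = +115.2 cm.
Lens 2: 1/d_i2 = 1/f₂ − 1/d_o2 = 1/(25.0) − 1/(115.2) = 0.03132, so d_i2 = 31.9 cm.
The final image is real, 31.9 cm to the right of lens 2 (overall magnification ≈ -0.39).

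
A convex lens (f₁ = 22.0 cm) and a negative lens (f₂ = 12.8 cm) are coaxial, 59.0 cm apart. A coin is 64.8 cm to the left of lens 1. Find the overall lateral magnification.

m = -0.171

Lens 1: 1/d_i1 = 1/(22.0) − 1/(64.8) = 0.03002, so d_i1 = 33.31 cm; m₁ = −d_i1/d_o1 = -0.5140.
d_o2 = 59.0 − (33.31) = 25.69 cm.
f₂ = −12.8 cm (diverging).
Lens 2: 1/d_i2 = 1/(-12.8) − 1/(25.69) = -0.1171, so d_i2 = -8.543 cm; m₂ = −d_i2/d_o2 = +0.3326.
m = m₁·m₂ = (-0.5140)(+0.3326) = -0.171.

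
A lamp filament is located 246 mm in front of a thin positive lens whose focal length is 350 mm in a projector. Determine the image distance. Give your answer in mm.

828 mm

Lens equation: 1/q = 1/f − 1/p = 1/(350.0) − 1/(246) = 0.002857 − 0.004065 = -0.001208, so q = -828 mm.
The image is virtual, upright and enlarged, on the same side as the object.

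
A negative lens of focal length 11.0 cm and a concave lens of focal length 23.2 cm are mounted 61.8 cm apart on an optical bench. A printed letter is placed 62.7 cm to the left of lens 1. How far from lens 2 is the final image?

Lens 1 is diverging, so f₁ = −11.0 cm.
Lens 1: 1/d_i1 = 1/f₁ − 1/d_o1 = 1/(-11.0) − 1/(62.7) = -0.1069, so d_i1 = -9.358 cm.
The intermediate image is 9.358 cm to the left of lens 1 (virtual), which is 61.8 − (-9.358) = 71.16 cm to the left of lens 2, so d_o2 = +71.16 cm.
Lens 2 is diverging, so f₂ = −23.2 cm.
Lens 2: 1/d_i2 = 1/f₂ − 1/d_o2 = 1/(-23.2) − 1/(71.16) = -0.05716, so d_i2 = -17.5 cm.
The final image is virtual, 17.5 cm to the left of lens 2 (overall magnification ≈ 0.037).

17.5 cm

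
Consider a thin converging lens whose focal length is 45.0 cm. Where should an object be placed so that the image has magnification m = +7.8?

m = −d_i/d_o ⇒ d_i = −m·d_o.
1/f = 1/d_o + 1/d_i = 1/d_o − 1/(m·d_o) = (1 − 1/m)/d_o, so d_o = f(1 − 1/m) = (45.00)(1 − 1/(+7.8)) = 39.2 cm.

39.2 cm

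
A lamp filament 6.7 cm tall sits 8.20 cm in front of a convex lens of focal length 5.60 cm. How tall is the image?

1/d_i = 1/f − 1/d_o = 1/(5.600) − 1/(8.20) = 0.05662, so d_i = 17.66 cm.
m = −d_i/d_o = -2.154.
|h_i| = |m|·h_o = 2.154 × 6.7 = 14.4 cm. The image is real, inverted and enlarged, on the far side of the lens.

14.4 cm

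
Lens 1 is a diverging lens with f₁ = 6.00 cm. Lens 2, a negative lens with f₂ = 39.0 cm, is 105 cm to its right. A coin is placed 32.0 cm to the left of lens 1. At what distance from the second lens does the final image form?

28.8 cm

Lens 1 is diverging, so f₁ = −6.00 cm.
Lens 1: 1/d_i1 = 1/f₁ − 1/d_o1 = 1/(-6.00) − 1/(32.0) = -0.1979, so d_i1 = -5.053 cm.
The intermediate image is 5.053 cm to the left of lens 1 (virtual), which is 105 − (-5.053) = 110.1 cm to the left of lens 2, so d_o2 = +110.1 cm.
Lens 2 is diverging, so f₂ = −39.0 cm.
Lens 2: 1/d_i2 = 1/f₂ − 1/d_o2 = 1/(-39.0) − 1/(110.1) = -0.03472, so d_i2 = -28.8 cm.
The final image is virtual, 28.8 cm to the left of lens 2 (overall magnification ≈ 0.041).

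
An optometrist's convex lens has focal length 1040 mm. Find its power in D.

P = +0.962 D

f = 104 cm = 1.04 m.
P = 1/f = 1/(1.04 m) = +0.962 D.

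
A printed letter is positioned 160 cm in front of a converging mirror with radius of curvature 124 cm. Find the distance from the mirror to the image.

101 cm

f = R/2 = 124/2 = 62.00 cm.
Mirror equation: 1/q = 1/f − 1/p = 1/(62.00) − 1/(160) = 0.01613 − 0.006250 = 0.009879, so q = 101 cm.
The image is real, inverted and reduced, in front of the mirror.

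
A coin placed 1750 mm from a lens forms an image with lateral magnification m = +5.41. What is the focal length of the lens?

m = −d_i/d_o ⇒ d_i = −m·d_o = −(+5.41)·(1750) = -9468 mm.
1/f = 1/d_o + 1/d_i = 1/(1750) + 1/(-9468) = 0.0004658, so f = 2150 mm.
Since f is positive, the lens is converging.

f = 2150 mm (converging)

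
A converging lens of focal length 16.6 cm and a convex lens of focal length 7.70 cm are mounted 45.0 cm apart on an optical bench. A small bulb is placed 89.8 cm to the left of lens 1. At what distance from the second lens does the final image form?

11.2 cm

Lens 1: 1/d_i1 = 1/f₁ − 1/d_o1 = 1/(16.6) − 1/(89.8) = 0.04911, so d_i1 = 20.36 cm.
The intermediate image is 20.36 cm to the right of lens 1, which is 45.0 − (20.36) = 24.64 cm to the left of lens 2, so d_o2 = +24.64 cm.
Lens 2: 1/d_i2 = 1/f₂ − 1/d_o2 = 1/(7.70) − 1/(24.64) = 0.08929, so d_i2 = 11.2 cm.
The final image is real, 11.2 cm to the right of lens 2 (overall magnification ≈ 0.10).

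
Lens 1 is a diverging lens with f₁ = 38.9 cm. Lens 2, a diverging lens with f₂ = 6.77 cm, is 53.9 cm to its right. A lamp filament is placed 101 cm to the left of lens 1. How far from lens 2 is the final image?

Lens 1 is diverging, so f₁ = −38.9 cm.
Lens 1: 1/d_i1 = 1/f₁ − 1/d_o1 = 1/(-38.9) − 1/(101) = -0.03561, so d_i1 = -28.08 cm.
The intermediate image is 28.08 cm to the left of lens 1 (virtual), which is 53.9 − (-28.08) = 81.98 cm to the left of lens 2, so d_o2 = +81.98 cm.
Lens 2 is diverging, so f₂ = −6.77 cm.
Lens 2: 1/d_i2 = 1/f₂ − 1/d_o2 = 1/(-6.77) − 1/(81.98) = -0.1599, so d_i2 = -6.25 cm.
The final image is virtual, 6.25 cm to the left of lens 2 (overall magnification ≈ 0.021).

6.25 cm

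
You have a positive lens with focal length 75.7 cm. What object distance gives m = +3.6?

m = −d_i/d_o ⇒ d_i = −m·d_o.
1/f = 1/d_o + 1/d_i = 1/d_o − 1/(m·d_o) = (1 − 1/m)/d_o, so d_o = f(1 − 1/m) = (75.70)(1 − 1/(+3.6)) = 54.7 cm.

54.7 cm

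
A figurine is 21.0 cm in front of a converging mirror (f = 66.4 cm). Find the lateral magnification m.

m = +1.46

1/d_i = 1/f − 1/d_o = 1/(66.40) − 1/(21.0) = -0.03256, so d_i = -30.71 cm.
m = −d_i/d_o = −(-30.71)/(21.0) = +1.46.
The image is virtual, upright and enlarged, behind the mirror.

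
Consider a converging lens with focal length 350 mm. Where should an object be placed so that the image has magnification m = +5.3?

284 mm

m = −d_i/d_o ⇒ d_i = −m·d_o.
1/f = 1/d_o + 1/d_i = 1/d_o − 1/(m·d_o) = (1 − 1/m)/d_o, so d_o = f(1 − 1/m) = (350.0)(1 − 1/(+5.3)) = 284 mm.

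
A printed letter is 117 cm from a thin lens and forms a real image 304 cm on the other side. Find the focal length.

Real image ⇒ d_i = +304 cm.
1/f = 1/d_o + 1/d_i = 1/(117) + 1/(304) = 0.01184, so f = 84.5 cm.
Since f is positive, the thin lens is converging.

f = 84.5 cm (converging)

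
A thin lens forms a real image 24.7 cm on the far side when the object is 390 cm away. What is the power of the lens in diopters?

d_i = +24.7 cm.
1/f = 1/d_o + 1/d_i = 1/(390) + 1/(24.7) = 0.04305 cm⁻¹.
f = 23.23 cm = 0.2323 m, so P = 1/f = +4.30 D.

P = +4.30 D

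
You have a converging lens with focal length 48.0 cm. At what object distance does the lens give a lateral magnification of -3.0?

m = −d_i/d_o ⇒ d_i = −m·d_o.
1/f = 1/d_o + 1/d_i = 1/d_o − 1/(m·d_o) = (1 − 1/m)/d_o, so d_o = f(1 − 1/m) = (48.00)(1 − 1/(-3.0)) = 64.0 cm.

64.0 cm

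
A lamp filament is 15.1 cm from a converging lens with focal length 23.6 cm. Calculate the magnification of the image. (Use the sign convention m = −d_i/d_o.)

m = +2.78

1/d_i = 1/f − 1/d_o = 1/(23.60) − 1/(15.1) = -0.02385, so d_i = -41.92 cm.
m = −d_i/d_o = −(-41.92)/(15.1) = +2.78.
The image is virtual, upright and enlarged, on the same side as the object.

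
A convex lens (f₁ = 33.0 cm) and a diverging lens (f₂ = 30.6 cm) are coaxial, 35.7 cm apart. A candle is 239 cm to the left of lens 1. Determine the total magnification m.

m = -0.175

Lens 1: 1/d_i1 = 1/(33.0) − 1/(239) = 0.02612, so d_i1 = 38.29 cm; m₁ = −d_i1/d_o1 = -0.1602.
d_o2 = 35.7 − (38.29) = -2.590 cm (virtual object).
f₂ = −30.6 cm (diverging).
Lens 2: 1/d_i2 = 1/(-30.6) − 1/(-2.590) = 0.3534, so d_i2 = 2.829 cm; m₂ = −d_i2/d_o2 = +1.092.
m = m₁·m₂ = (-0.1602)(+1.092) = -0.175.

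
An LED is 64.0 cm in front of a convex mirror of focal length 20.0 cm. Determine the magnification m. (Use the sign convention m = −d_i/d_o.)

For a convex mirror, f = -20.0 cm.
1/d_i = 1/f − 1/d_o = 1/(-20.00) − 1/(64.0) = -0.06563, so d_i = -15.24 cm.
m = −d_i/d_o = −(-15.24)/(64.0) = +0.238.
The image is virtual, upright and reduced, behind the mirror.

m = +0.238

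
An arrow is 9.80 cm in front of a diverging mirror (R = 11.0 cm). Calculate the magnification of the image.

m = +0.359

f = R/2 = 11.0/2 = 5.500 cm; for a diverging mirror, f = -5.500 cm.
1/d_i = 1/f − 1/d_o = 1/(-5.500) − 1/(9.80) = -0.2839, so d_i = -3.523 cm.
m = −d_i/d_o = −(-3.523)/(9.80) = +0.359.
The image is virtual, upright and reduced, behind the mirror.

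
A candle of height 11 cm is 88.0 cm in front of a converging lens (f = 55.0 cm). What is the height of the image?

1/d_i = 1/f − 1/d_o = 1/(55.00) − 1/(88.0) = 0.006818, so d_i = 146.7 cm.
m = −d_i/d_o = -1.667.
|h_i| = |m|·h_o = 1.667 × 11 = 18.3 cm. The image is real, inverted and enlarged, on the far side of the lens.

18.3 cm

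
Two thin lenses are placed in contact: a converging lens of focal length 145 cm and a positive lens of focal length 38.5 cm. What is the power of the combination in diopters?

P₁ = 1/f₁ = 1/(1.45 m) = +0.6897 D; P₂ = 1/f₂ = 1/(0.385 m) = +2.597 D.
For thin lenses in contact, P = P₁ + P₂ = (+0.6897) + (+2.597) = +3.29 D.

P = +3.29 D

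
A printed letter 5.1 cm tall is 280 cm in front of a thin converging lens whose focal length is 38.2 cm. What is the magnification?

m = -0.158

1/d_i = 1/f − 1/d_o = 1/(38.20) − 1/(280) = 0.02261, so d_i = 44.23 cm.
m = −d_i/d_o = −(44.23)/(280) = -0.158.
The image is real, inverted and reduced, on the far side of the lens.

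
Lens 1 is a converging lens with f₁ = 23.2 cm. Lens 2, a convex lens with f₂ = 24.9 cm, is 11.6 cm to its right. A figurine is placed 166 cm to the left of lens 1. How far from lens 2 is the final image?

Lens 1: 1/d_i1 = 1/f₁ − 1/d_o1 = 1/(23.2) − 1/(166) = 0.03708, so d_i1 = 26.97 cm.
The intermediate image is 26.97 cm to the right of lens 1, which lies 15.37 cm to the right of lens 2 — a virtual object — so d_o2 = −15.37 cm.
Lens 2: 1/d_i2 = 1/f₂ − 1/d_o2 = 1/(24.9) − 1/(-15.37) = 0.1052, so d_i2 = 9.50 cm.
The final image is real, 9.50 cm to the right of lens 2 (overall magnification ≈ -0.10).

9.50 cm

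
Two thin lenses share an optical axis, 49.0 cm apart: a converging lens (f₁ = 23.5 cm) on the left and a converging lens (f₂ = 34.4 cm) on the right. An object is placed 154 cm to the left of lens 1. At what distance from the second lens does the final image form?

Lens 1: 1/d_i1 = 1/f₁ − 1/d_o1 = 1/(23.5) − 1/(154) = 0.03606, so d_i1 = 27.73 cm.
The intermediate image is 27.73 cm to the right of lens 1, which is 49.0 − (27.73) = 21.27 cm to the left of lens 2, so d_o2 = +21.27 cm.
Lens 2: 1/d_i2 = 1/f₂ − 1/d_o2 = 1/(34.4) − 1/(21.27) = -0.01794, so d_i2 = -55.7 cm.
The final image is virtual, 55.7 cm to the left of lens 2 (overall magnification ≈ -0.47).

55.7 cm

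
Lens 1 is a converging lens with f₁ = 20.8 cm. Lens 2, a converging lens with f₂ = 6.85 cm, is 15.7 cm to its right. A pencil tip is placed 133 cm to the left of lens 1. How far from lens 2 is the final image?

3.88 cm

Lens 1: 1/d_i1 = 1/f₁ − 1/d_o1 = 1/(20.8) − 1/(133) = 0.04056, so d_i1 = 24.66 cm.
The intermediate image is 24.66 cm to the right of lens 1, which lies 8.960 cm to the right of lens 2 — a virtual object — so d_o2 = −8.960 cm.
Lens 2: 1/d_i2 = 1/f₂ − 1/d_o2 = 1/(6.85) − 1/(-8.960) = 0.2576, so d_i2 = 3.88 cm.
The final image is real, 3.88 cm to the right of lens 2 (overall magnification ≈ -0.080).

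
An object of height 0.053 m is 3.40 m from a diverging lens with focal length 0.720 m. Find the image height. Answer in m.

0.00926 m

For a diverging lens, f = -0.720 m.
1/d_i = 1/f − 1/d_o = 1/(-0.7200) − 1/(3.40) = -1.683, so d_i = -0.5942 m.
m = −d_i/d_o = +0.1748.
|h_i| = |m|·h_o = 0.1748 × 0.053 = 0.00926 m. The image is virtual, upright and reduced, on the same side as the object.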